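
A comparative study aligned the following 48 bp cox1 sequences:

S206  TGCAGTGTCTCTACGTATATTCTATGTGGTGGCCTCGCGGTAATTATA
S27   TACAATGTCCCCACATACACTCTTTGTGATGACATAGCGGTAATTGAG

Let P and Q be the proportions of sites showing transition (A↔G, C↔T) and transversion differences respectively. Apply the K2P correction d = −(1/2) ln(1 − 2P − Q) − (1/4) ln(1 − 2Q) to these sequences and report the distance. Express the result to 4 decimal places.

0.4357

Mismatches occur at site 2 (G/A, transition), site 5 (G/A, transition), site 10 (T/C, transition), site 12 (T/C, transition), site 15 (G/A, transition), site 18 (T/C, transition), site 20 (T/C, transition), site 24 (A/T, transversion), site 29 (G/A, transition), site 32 (G/A, transition), site 34 (C/A, transversion), site 36 (C/A, transversion), site 46 (A/G, transition), site 47 (T/A, transversion), site 48 (A/G, transition).
Of the 15 differences, 11 transitions and 4 transversions over 48 sites: P = 11/48 = 0.229167, Q = 4/48 = 0.083333.
d = −0.5·ln(0.458333) − 0.25·ln(0.833334) = −0.5·(-0.780159) − 0.25·(-0.182321) = 0.4357.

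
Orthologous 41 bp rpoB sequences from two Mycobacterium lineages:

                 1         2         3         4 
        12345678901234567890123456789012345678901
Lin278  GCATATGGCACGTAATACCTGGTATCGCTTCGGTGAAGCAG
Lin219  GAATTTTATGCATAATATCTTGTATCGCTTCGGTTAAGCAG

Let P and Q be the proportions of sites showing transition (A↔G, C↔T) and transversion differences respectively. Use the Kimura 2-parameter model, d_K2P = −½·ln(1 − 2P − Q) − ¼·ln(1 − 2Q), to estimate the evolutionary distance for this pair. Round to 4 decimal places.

0.2976

Differing sites — 2:C/A (Tv); 5:A/T (Tv); 7:G/T (Tv); 8:G/A (Ti); 9:C/T (Ti); 10:A/G (Ti); 12:G/A (Ti); 18:C/T (Ti); 21:G/T (Tv); 35:G/T (Tv).
Of the 10 differences, 5 transitions and 5 transversions over 41 sites: P = 5/41 = 0.121951, Q = 5/41 = 0.121951.
d = −0.5·ln(0.634147) − 0.25·ln(0.756098) = −0.5·(-0.455474) − 0.25·(-0.279584) = 0.2976.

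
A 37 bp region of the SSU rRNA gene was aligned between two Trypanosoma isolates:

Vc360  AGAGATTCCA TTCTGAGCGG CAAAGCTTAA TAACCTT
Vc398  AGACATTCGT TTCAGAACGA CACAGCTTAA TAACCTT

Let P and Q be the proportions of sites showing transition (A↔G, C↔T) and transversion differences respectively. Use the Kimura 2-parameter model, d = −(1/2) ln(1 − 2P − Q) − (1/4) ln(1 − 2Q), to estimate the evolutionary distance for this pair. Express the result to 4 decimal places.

Mismatches occur at site 4 (G→C, transversion), site 9 (C→G, transversion), site 10 (A→T, transversion), site 14 (T→A, transversion), site 17 (G→A, transition), site 20 (G→A, transition), site 23 (A→C, transversion).
Of the 7 differences, 2 transitions and 5 transversions over 37 sites: P = 2/37 = 0.054054, Q = 5/37 = 0.135135.
d = −0.5·ln(0.756757) − 0.25·ln(0.729730) = −0.5·(-0.278713) − 0.25·(-0.315081) = 0.2181.

0.2181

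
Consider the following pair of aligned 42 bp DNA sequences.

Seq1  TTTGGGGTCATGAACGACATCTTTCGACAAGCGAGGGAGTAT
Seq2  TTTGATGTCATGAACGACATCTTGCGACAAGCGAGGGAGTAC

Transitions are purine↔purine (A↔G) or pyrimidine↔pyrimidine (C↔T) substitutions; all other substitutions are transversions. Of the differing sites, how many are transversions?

2

Mismatches occur at site 5 (G↔A, transition), site 6 (G↔T, transversion), site 24 (T↔G, transversion), site 42 (T↔C, transition).
Of the 4 differences, 2 transitions and 2 transversions, so the answer is 2.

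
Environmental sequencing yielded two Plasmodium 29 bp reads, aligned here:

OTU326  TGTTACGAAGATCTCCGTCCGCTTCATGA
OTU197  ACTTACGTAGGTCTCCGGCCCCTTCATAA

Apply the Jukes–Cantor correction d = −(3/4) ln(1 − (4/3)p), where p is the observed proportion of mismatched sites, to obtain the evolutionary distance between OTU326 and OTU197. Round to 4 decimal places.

Mismatches occur at site 1 (T↔A), site 2 (G↔C), site 8 (A↔T), site 11 (A↔G), site 18 (T↔G), site 21 (G↔C), site 28 (G↔A).
p = 7/29 = 0.241379.
d = −0.75 · ln(1 − (4/3)·0.241379) = −0.75 · ln(0.678161) = −0.75 · (-0.388371) = 0.2913.

0.2913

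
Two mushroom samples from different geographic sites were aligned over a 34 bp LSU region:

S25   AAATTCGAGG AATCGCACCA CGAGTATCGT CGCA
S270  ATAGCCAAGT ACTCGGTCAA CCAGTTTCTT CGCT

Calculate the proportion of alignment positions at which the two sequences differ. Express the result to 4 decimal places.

0.3824

The sequences differ at positions 2 (A/T), 4 (T/G), 5 (T/C), 7 (G/A), 10 (G/T), 12 (A/C), 16 (C/G), 17 (A/T), 19 (C/A), 22 (G/C), 26 (A/T), 29 (G/T), 34 (A/T).
There are 13 differences over 34 sites, so p = 13/34 = 0.3824.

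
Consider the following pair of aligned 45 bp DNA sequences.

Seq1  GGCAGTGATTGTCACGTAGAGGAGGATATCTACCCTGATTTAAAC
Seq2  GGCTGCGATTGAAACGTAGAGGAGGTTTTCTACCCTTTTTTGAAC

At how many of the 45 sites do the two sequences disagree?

9

Differing sites — 4:A/T; 6:T/C; 12:T/A; 13:C/A; 26:A/T; 28:A/T; 37:G/T; 38:A/T; 42:A/G.
That gives 9 mismatches out of 45 aligned sites, so the Hamming distance is 9.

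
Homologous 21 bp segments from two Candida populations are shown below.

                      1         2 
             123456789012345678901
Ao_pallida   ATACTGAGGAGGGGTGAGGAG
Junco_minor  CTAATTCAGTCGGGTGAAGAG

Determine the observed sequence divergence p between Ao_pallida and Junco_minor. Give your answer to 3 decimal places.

The sequences differ at positions 1 (A/C), 4 (C/A), 6 (G/T), 7 (A/C), 8 (G/A), 10 (A/T), 11 (G/C), 18 (G/A).
There are 8 differences over 21 sites, so p = 8/21 = 0.381.

0.381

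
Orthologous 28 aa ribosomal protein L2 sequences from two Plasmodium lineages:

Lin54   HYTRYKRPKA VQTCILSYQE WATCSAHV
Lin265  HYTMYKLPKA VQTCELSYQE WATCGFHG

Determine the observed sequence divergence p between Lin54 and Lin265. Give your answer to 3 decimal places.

0.214

The sequences differ at positions 4 (R/M), 7 (R/L), 15 (I/E), 25 (S/G), 26 (A/F), 28 (V/G).
There are 6 differences over 28 sites, so p = 6/28 = 0.214.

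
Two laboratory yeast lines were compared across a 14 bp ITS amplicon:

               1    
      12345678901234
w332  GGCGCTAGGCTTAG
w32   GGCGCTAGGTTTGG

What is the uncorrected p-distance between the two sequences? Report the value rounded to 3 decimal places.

0.143

Mismatches occur at site 10 (C↔T), site 13 (A↔G).
There are 2 differences over 14 sites, so p = 2/14 = 0.143.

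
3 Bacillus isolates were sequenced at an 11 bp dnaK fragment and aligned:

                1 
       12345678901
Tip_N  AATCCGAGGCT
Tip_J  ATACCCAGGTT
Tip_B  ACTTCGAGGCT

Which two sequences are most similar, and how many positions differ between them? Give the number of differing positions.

Pairwise Hamming distances:
  Tip_N vs Tip_J: 4
  Tip_N vs Tip_B: 2
  Tip_J vs Tip_B: 5
The smallest is 2, between Tip_N and Tip_B.

2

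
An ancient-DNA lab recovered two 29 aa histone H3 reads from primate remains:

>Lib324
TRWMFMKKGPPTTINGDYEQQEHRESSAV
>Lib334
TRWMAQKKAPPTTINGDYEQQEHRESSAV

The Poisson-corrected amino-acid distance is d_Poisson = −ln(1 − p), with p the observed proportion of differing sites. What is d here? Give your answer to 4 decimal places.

Mismatches occur at site 5 (F→A), site 6 (M→Q), site 9 (G→A).
p = 3/29 = 0.103448.
d = −ln(1 − 0.103448) = −ln(0.896552) = 0.1092.

0.1092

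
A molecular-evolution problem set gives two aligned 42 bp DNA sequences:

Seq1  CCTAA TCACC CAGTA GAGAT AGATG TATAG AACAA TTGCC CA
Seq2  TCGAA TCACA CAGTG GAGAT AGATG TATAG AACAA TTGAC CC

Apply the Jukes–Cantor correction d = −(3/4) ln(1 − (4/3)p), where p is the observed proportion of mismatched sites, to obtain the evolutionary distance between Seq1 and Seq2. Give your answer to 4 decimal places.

0.1585

Mismatches occur at site 1 (C↔T), site 3 (T↔G), site 10 (C↔A), site 15 (A↔G), site 39 (C↔A), site 42 (A↔C).
p = 6/42 = 0.142857.
d = −0.75 · ln(1 − (4/3)·0.142857) = −0.75 · ln(0.809524) = −0.75 · (-0.211309) = 0.1585.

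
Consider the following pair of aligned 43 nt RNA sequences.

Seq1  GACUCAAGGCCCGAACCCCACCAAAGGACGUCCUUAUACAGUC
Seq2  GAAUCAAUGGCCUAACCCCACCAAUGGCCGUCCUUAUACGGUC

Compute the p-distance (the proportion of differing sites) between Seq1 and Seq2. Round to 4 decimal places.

Differing sites — 3:C/A; 8:G/U; 10:C/G; 13:G/U; 25:A/U; 28:A/C; 40:A/G.
There are 7 differences over 43 sites, so p = 7/43 = 0.1628.

0.1628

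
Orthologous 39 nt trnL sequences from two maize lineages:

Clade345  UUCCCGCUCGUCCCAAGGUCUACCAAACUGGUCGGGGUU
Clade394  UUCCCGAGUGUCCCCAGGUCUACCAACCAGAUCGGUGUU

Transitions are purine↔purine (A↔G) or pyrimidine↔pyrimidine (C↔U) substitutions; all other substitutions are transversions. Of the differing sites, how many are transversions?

The sequences differ at positions 7 (C/A, transversion), 8 (U/G, transversion), 9 (C/U, transition), 15 (A/C, transversion), 27 (A/C, transversion), 29 (U/A, transversion), 31 (G/A, transition), 36 (G/U, transversion).
Of the 8 differences, 2 transitions and 6 transversions, so the answer is 6.

6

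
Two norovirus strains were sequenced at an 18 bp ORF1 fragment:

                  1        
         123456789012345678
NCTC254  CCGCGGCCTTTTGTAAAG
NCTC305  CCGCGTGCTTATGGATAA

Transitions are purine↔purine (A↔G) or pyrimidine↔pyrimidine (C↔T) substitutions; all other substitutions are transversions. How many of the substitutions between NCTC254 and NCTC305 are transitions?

1

Differing sites — 6:G/T (Tv); 7:C/G (Tv); 11:T/A (Tv); 14:T/G (Tv); 16:A/T (Tv); 18:G/A (Ti).
Of the 6 differences, 1 transition and 5 transversions, so the answer is 1.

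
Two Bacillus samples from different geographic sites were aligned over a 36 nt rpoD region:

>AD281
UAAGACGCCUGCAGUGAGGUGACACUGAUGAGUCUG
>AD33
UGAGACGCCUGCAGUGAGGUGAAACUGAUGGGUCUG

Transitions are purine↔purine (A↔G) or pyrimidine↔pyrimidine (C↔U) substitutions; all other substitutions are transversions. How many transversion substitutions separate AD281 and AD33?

1

Differing sites — 2:A/G (Ti); 23:C/A (Tv); 31:A/G (Ti).
Of the 3 differences, 2 transitions and 1 transversion, so the answer is 1.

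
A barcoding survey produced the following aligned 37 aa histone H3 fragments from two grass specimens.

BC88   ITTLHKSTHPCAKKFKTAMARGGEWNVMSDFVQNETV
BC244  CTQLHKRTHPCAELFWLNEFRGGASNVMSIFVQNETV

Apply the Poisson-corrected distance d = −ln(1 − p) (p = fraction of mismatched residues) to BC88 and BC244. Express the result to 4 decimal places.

0.4329

Mismatches occur at site 1 (I→C), site 3 (T→Q), site 7 (S→R), site 13 (K→E), site 14 (K→L), site 16 (K→W), site 17 (T→L), site 18 (A→N), site 19 (M→E), site 20 (A→F), site 24 (E→A), site 25 (W→S), site 30 (D→I).
p = 13/37 = 0.351351.
d = −ln(1 − 0.351351) = −ln(0.648649) = 0.4329.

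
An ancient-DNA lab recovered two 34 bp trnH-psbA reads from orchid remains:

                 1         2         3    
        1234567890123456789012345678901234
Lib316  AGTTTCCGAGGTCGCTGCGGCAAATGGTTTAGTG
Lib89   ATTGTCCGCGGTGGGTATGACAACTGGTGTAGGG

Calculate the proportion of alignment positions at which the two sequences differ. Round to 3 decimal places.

0.324

Differing sites — 2:G/T; 4:T/G; 9:A/C; 13:C/G; 15:C/G; 17:G/A; 18:C/T; 20:G/A; 24:A/C; 29:T/G; 33:T/G.
There are 11 differences over 34 sites, so p = 11/34 = 0.324.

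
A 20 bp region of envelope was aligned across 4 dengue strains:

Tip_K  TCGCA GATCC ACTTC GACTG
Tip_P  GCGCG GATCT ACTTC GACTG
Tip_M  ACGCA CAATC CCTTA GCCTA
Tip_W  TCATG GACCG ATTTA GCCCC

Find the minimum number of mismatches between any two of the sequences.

3

Pairwise Hamming distances:
  Tip_K vs Tip_P: 3
  Tip_K vs Tip_M: 8
  Tip_K vs Tip_W: 10
  Tip_P vs Tip_M: 10
  Tip_P vs Tip_W: 10
  Tip_M vs Tip_W: 12
The smallest is 3, between Tip_K and Tip_P.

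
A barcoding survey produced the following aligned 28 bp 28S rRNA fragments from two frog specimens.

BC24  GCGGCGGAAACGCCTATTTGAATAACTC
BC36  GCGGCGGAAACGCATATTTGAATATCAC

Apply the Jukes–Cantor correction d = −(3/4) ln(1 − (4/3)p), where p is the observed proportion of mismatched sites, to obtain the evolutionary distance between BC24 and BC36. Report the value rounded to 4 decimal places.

Mismatches occur at site 14 (C↔A), site 25 (A↔T), site 27 (T↔A).
p = 3/28 = 0.107143.
d = −0.75 · ln(1 − (4/3)·0.107143) = −0.75 · ln(0.857143) = −0.75 · (-0.154151) = 0.1156.

0.1156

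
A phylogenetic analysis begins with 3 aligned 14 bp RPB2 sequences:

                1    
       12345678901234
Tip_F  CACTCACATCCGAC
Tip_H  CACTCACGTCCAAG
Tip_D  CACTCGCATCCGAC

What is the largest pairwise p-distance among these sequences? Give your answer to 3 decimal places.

Pairwise Hamming distances:
  Tip_F vs Tip_H: 3
  Tip_F vs Tip_D: 1
  Tip_H vs Tip_D: 4
The largest is 4 mismatches, between Tip_H and Tip_D; p = 4/14 = 0.286.

0.286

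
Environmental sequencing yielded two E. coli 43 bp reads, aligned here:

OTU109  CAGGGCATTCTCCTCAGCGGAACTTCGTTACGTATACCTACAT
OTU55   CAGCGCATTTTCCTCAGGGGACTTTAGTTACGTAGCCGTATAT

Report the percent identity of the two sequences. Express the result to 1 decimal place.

Differing sites — 4:G/C; 10:C/T; 18:C/G; 22:A/C; 23:C/T; 26:C/A; 35:T/G; 36:A/C; 38:C/G; 41:C/T.
33 of the 43 sites match, so the percent identity is 33/43 × 100 = 76.7%.

76.7%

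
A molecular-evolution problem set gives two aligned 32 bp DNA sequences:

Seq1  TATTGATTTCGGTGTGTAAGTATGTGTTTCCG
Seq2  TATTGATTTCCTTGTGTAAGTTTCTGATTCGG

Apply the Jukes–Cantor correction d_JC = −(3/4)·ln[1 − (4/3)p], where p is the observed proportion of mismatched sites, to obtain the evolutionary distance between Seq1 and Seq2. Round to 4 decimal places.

Differing sites — 11:G/C; 12:G/T; 22:A/T; 24:G/C; 27:T/A; 31:C/G.
p = 6/32 = 0.187500.
d = −0.75 · ln(1 − (4/3)·0.187500) = −0.75 · ln(0.750000) = −0.75 · (-0.287682) = 0.2158.

0.2158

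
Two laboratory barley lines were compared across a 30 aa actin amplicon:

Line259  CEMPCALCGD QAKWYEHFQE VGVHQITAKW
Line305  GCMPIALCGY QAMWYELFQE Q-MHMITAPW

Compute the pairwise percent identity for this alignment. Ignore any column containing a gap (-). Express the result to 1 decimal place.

65.5%

Excluding the 1 gap column leaves 29 comparable sites.
Differing sites — 1:C/G; 2:E/C; 5:C/I; 10:D/Y; 13:K/M; 17:H/L; 21:V/Q; 23:V/M; 25:Q/M; 29:K/P.
19 of the 29 comparable sites match, so the percent identity is 19/29 × 100 = 65.5%.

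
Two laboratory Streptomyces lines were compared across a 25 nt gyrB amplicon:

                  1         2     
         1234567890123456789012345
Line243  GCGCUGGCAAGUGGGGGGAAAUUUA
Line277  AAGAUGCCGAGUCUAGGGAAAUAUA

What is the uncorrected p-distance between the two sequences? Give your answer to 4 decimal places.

0.3600

Differing sites — 1:G/A; 2:C/A; 4:C/A; 7:G/C; 9:A/G; 13:G/C; 14:G/U; 15:G/A; 23:U/A.
There are 9 differences over 25 sites, so p = 9/25 = 0.3600.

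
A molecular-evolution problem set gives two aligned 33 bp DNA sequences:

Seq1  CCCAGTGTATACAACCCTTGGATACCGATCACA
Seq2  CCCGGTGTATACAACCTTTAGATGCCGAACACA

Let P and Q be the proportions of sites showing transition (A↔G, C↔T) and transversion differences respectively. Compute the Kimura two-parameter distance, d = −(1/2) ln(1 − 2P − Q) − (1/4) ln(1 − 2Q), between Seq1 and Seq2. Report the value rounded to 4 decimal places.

0.1749

The sequences differ at positions 4 (A/G, transition), 17 (C/T, transition), 20 (G/A, transition), 24 (A/G, transition), 29 (T/A, transversion).
Of the 5 differences, 4 transitions and 1 transversion over 33 sites: P = 4/33 = 0.121212, Q = 1/33 = 0.030303.
d = −0.5·ln(0.727273) − 0.25·ln(0.939394) = −0.5·(-0.318453) − 0.25·(-0.062520) = 0.1749.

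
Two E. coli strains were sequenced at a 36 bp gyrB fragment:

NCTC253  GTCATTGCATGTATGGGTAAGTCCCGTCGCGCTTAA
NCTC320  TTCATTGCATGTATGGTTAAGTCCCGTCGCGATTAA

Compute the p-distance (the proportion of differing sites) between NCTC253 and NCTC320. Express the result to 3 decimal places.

0.083

Differing sites — 1:G/T; 17:G/T; 32:C/A.
There are 3 differences over 36 sites, so p = 3/36 = 0.083.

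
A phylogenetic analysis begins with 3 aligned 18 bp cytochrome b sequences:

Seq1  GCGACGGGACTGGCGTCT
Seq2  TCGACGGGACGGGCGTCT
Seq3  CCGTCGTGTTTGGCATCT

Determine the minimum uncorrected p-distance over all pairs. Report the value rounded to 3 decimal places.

Pairwise Hamming distances:
  Seq1 vs Seq2: 2
  Seq1 vs Seq3: 6
  Seq2 vs Seq3: 7
The smallest is 2 mismatches, between Seq1 and Seq2; p = 2/18 = 0.111.

0.111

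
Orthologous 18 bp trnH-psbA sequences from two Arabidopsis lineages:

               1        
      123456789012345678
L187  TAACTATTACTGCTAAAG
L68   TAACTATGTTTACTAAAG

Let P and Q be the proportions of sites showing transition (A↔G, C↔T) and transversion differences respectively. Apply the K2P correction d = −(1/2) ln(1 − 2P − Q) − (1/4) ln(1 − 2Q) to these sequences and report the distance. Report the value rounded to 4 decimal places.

0.2656

Differing sites — 8:T/G (Tv); 9:A/T (Tv); 10:C/T (Ti); 12:G/A (Ti).
Of the 4 differences, 2 transitions and 2 transversions over 18 sites: P = 2/18 = 0.111111, Q = 2/18 = 0.111111.
d = −0.5·ln(0.666667) − 0.25·ln(0.777778) = −0.5·(-0.405465) − 0.25·(-0.251314) = 0.2656.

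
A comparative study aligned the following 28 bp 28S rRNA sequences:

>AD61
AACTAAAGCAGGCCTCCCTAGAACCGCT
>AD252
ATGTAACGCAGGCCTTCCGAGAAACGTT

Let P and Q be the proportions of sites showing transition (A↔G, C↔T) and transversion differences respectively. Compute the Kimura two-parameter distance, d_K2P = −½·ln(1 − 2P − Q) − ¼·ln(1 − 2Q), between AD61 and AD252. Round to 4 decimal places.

0.3043

Mismatches occur at site 2 (A→T, transversion), site 3 (C→G, transversion), site 7 (A→C, transversion), site 16 (C→T, transition), site 19 (T→G, transversion), site 24 (C→A, transversion), site 27 (C→T, transition).
Of the 7 differences, 2 transitions and 5 transversions over 28 sites: P = 2/28 = 0.071429, Q = 5/28 = 0.178571.
d = −0.5·ln(0.678571) − 0.25·ln(0.642858) = −0.5·(-0.387766) − 0.25·(-0.441831) = 0.3043.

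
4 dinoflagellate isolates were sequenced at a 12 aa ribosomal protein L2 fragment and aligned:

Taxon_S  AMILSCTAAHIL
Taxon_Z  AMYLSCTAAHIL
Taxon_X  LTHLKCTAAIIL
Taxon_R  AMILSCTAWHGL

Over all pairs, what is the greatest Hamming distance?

Pairwise Hamming distances:
  Taxon_S vs Taxon_Z: 1
  Taxon_S vs Taxon_X: 5
  Taxon_S vs Taxon_R: 2
  Taxon_Z vs Taxon_X: 5
  Taxon_Z vs Taxon_R: 3
  Taxon_X vs Taxon_R: 7
The largest is 7, between Taxon_X and Taxon_R.

7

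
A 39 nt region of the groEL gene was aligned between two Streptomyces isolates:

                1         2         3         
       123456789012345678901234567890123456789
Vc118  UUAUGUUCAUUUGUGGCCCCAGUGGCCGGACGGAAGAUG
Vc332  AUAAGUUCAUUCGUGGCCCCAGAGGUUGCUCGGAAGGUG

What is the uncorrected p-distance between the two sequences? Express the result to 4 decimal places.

0.2308

Mismatches occur at site 1 (U→A), site 4 (U→A), site 12 (U→C), site 23 (U→A), site 26 (C→U), site 27 (C→U), site 29 (G→C), site 30 (A→U), site 37 (A→G).
There are 9 differences over 39 sites, so p = 9/39 = 0.2308.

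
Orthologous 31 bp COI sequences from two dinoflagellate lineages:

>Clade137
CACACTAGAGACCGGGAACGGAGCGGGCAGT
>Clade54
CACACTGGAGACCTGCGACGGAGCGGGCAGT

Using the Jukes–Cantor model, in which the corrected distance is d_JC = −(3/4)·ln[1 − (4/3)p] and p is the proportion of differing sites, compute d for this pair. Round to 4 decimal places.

The sequences differ at positions 7 (A/G), 14 (G/T), 16 (G/C), 17 (A/G).
p = 4/31 = 0.129032.
d = −0.75 · ln(1 − (4/3)·0.129032) = −0.75 · ln(0.827957) = −0.75 · (-0.188794) = 0.1416.

0.1416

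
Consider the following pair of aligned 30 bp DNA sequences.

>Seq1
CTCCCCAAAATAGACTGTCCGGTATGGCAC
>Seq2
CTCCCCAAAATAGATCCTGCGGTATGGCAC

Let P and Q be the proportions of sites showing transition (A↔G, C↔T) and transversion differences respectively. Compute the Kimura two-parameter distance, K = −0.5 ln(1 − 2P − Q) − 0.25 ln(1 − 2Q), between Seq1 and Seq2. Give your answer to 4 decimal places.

0.1473

Differing sites — 15:C/T (Ti); 16:T/C (Ti); 17:G/C (Tv); 19:C/G (Tv).
Of the 4 differences, 2 transitions and 2 transversions over 30 sites: P = 2/30 = 0.066667, Q = 2/30 = 0.066667.
d = −0.5·ln(0.799999) − 0.25·ln(0.866666) = −0.5·(-0.223145) − 0.25·(-0.143102) = 0.1473.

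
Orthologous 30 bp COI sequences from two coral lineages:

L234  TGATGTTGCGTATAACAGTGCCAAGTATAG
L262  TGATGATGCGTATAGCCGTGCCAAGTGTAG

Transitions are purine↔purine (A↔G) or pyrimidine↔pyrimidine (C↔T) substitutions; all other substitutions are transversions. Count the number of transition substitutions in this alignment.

The sequences differ at positions 6 (T/A, transversion), 15 (A/G, transition), 17 (A/C, transversion), 27 (A/G, transition).
Of the 4 differences, 2 transitions and 2 transversions, so the answer is 2.

2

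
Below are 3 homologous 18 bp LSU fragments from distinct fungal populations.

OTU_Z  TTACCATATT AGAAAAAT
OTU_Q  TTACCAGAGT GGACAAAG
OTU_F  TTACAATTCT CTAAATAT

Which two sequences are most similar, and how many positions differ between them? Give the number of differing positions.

Pairwise Hamming distances:
  OTU_Z vs OTU_Q: 5
  OTU_Z vs OTU_F: 6
  OTU_Q vs OTU_F: 9
The smallest is 5, between OTU_Z and OTU_Q.

5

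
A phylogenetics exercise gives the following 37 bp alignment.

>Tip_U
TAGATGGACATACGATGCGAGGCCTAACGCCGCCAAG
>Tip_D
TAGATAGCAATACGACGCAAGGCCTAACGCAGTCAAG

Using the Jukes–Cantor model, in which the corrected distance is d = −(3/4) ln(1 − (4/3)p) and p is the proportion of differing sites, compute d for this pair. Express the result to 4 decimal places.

Mismatches occur at site 6 (G/A), site 8 (A/C), site 9 (C/A), site 16 (T/C), site 19 (G/A), site 31 (C/A), site 33 (C/T).
p = 7/37 = 0.189189.
d = −0.75 · ln(1 − (4/3)·0.189189) = −0.75 · ln(0.747748) = −0.75 · (-0.290689) = 0.2180.

0.2180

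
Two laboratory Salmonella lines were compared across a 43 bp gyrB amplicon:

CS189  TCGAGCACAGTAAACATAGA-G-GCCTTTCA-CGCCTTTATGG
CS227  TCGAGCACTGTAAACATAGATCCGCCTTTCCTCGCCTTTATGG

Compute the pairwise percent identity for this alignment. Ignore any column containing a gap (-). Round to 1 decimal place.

92.5%

Excluding the 3 gap columns leaves 40 comparable sites.
The sequences differ at positions 9 (A/T), 22 (G/C), 31 (A/C).
37 of the 40 comparable sites match, so the percent identity is 37/40 × 100 = 92.5%.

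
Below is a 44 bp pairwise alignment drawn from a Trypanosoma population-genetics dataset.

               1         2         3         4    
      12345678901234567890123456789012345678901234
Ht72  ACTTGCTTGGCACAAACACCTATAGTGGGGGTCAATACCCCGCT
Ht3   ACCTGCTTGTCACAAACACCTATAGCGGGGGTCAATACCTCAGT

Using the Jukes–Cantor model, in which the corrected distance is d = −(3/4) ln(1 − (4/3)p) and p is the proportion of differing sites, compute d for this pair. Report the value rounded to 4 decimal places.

0.1505

Mismatches occur at site 3 (T/C), site 10 (G/T), site 26 (T/C), site 40 (C/T), site 42 (G/A), site 43 (C/G).
p = 6/44 = 0.136364.
d = −0.75 · ln(1 − (4/3)·0.136364) = −0.75 · ln(0.818181) = −0.75 · (-0.200672) = 0.1505.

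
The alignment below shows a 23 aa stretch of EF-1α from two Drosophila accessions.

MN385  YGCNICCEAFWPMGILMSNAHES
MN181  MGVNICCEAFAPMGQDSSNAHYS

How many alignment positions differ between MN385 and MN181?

The sequences differ at positions 1 (Y/M), 3 (C/V), 11 (W/A), 15 (I/Q), 16 (L/D), 17 (M/S), 22 (E/Y).
That gives 7 mismatches out of 23 aligned sites, so the Hamming distance is 7.

7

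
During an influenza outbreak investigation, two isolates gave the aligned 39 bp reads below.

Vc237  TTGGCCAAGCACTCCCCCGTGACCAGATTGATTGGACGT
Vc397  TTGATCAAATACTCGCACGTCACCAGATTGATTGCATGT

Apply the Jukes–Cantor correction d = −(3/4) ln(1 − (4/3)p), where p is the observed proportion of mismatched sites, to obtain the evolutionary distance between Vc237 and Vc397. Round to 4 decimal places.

The sequences differ at positions 4 (G/A), 5 (C/T), 9 (G/A), 10 (C/T), 15 (C/G), 17 (C/A), 21 (G/C), 35 (G/C), 37 (C/T).
p = 9/39 = 0.230769.
d = −0.75 · ln(1 − (4/3)·0.230769) = −0.75 · ln(0.692308) = −0.75 · (-0.367724) = 0.2758.

0.2758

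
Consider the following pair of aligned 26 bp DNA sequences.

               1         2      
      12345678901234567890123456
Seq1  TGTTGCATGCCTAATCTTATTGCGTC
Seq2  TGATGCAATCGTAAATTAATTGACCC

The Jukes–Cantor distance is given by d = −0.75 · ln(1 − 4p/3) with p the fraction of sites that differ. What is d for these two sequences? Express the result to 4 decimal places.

Differing sites — 3:T/A; 8:T/A; 9:G/T; 11:C/G; 15:T/A; 16:C/T; 18:T/A; 23:C/A; 24:G/C; 25:T/C.
p = 10/26 = 0.384615.
d = −0.75 · ln(1 − (4/3)·0.384615) = −0.75 · ln(0.487180) = −0.75 · (-0.719122) = 0.5393.

0.5393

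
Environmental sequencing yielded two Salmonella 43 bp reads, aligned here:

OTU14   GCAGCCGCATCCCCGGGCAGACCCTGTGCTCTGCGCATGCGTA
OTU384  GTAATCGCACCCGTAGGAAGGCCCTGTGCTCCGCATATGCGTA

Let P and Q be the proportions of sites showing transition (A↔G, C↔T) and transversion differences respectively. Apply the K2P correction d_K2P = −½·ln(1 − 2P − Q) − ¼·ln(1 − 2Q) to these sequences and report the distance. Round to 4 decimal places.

0.3827

Differing sites — 2:C/T (Ti); 4:G/A (Ti); 5:C/T (Ti); 10:T/C (Ti); 13:C/G (Tv); 14:C/T (Ti); 15:G/A (Ti); 18:C/A (Tv); 21:A/G (Ti); 32:T/C (Ti); 35:G/A (Ti); 36:C/T (Ti).
Of the 12 differences, 10 transitions and 2 transversions over 43 sites: P = 10/43 = 0.232558, Q = 2/43 = 0.046512.
d = −0.5·ln(0.488372) − 0.25·ln(0.906976) = −0.5·(-0.716678) − 0.25·(-0.097639) = 0.3827.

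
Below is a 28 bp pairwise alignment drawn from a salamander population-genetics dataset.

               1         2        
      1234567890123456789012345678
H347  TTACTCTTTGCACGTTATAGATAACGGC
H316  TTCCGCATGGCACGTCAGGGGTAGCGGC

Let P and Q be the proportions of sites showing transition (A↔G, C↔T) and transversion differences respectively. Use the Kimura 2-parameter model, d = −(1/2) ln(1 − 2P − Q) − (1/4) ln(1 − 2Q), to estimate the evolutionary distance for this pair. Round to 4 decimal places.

Mismatches occur at site 3 (A/C, transversion), site 5 (T/G, transversion), site 7 (T/A, transversion), site 9 (T/G, transversion), site 16 (T/C, transition), site 18 (T/G, transversion), site 19 (A/G, transition), site 21 (A/G, transition), site 24 (A/G, transition).
Of the 9 differences, 4 transitions and 5 transversions over 28 sites: P = 4/28 = 0.142857, Q = 5/28 = 0.178571.
d = −0.5·ln(0.535715) − 0.25·ln(0.642858) = −0.5·(-0.624153) − 0.25·(-0.441831) = 0.4225.

0.4225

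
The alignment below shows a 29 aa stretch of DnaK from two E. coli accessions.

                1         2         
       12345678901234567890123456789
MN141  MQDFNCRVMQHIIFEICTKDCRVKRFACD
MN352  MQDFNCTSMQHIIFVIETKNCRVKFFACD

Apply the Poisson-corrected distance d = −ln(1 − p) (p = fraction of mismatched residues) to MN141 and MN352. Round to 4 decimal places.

Mismatches occur at site 7 (R/T), site 8 (V/S), site 15 (E/V), site 17 (C/E), site 20 (D/N), site 25 (R/F).
p = 6/29 = 0.206897.
d = −ln(1 − 0.206897) = −ln(0.793103) = 0.2318.

0.2318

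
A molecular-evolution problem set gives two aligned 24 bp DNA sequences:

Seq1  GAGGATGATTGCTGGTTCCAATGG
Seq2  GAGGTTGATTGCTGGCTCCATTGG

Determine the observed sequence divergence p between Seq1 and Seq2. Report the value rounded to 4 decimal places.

0.1250

Mismatches occur at site 5 (A/T), site 16 (T/C), site 21 (A/T).
There are 3 differences over 24 sites, so p = 3/24 = 0.1250.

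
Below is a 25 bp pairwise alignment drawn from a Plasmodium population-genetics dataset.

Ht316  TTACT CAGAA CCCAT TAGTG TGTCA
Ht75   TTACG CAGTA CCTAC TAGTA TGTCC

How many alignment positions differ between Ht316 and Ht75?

6

The sequences differ at positions 5 (T/G), 9 (A/T), 13 (C/T), 15 (T/C), 20 (G/A), 25 (A/C).
That gives 6 mismatches out of 25 aligned sites, so the Hamming distance is 6.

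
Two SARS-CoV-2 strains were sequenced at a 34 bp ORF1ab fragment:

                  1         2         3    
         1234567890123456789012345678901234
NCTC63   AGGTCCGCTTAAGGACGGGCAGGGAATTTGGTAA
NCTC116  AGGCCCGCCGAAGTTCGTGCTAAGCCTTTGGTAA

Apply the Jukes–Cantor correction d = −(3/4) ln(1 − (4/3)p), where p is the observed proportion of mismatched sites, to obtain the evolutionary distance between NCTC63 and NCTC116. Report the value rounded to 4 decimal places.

Mismatches occur at site 4 (T↔C), site 9 (T↔C), site 10 (T↔G), site 14 (G↔T), site 15 (A↔T), site 18 (G↔T), site 21 (A↔T), site 22 (G↔A), site 23 (G↔A), site 25 (A↔C), site 26 (A↔C).
p = 11/34 = 0.323529.
d = −0.75 · ln(1 − (4/3)·0.323529) = −0.75 · ln(0.568628) = −0.75 · (-0.564529) = 0.4234.

0.4234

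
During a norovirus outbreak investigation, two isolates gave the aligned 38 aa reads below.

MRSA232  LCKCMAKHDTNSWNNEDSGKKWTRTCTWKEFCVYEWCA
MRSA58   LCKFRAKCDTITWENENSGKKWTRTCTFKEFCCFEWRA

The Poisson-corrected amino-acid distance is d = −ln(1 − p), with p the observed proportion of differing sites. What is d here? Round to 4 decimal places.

Mismatches occur at site 4 (C→F), site 5 (M→R), site 8 (H→C), site 11 (N→I), site 12 (S→T), site 14 (N→E), site 17 (D→N), site 28 (W→F), site 33 (V→C), site 34 (Y→F), site 37 (C→R).
p = 11/38 = 0.289474.
d = −ln(1 − 0.289474) = −ln(0.710526) = 0.3417.

0.3417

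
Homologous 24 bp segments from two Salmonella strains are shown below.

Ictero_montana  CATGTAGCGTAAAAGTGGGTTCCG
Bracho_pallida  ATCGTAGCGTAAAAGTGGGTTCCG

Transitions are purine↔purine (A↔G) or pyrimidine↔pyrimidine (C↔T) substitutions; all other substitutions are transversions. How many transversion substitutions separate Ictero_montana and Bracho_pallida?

Mismatches occur at site 1 (C↔A, transversion), site 2 (A↔T, transversion), site 3 (T↔C, transition).
Of the 3 differences, 1 transition and 2 transversions, so the answer is 2.

2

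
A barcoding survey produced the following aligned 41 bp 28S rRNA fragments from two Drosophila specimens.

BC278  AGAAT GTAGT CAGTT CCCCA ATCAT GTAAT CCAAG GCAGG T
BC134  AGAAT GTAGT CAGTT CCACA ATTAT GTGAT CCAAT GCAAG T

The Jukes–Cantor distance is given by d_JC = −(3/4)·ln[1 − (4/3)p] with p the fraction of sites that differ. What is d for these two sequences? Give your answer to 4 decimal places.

Mismatches occur at site 18 (C→A), site 23 (C→T), site 28 (A→G), site 35 (G→T), site 39 (G→A).
p = 5/41 = 0.121951.
d = −0.75 · ln(1 − (4/3)·0.121951) = −0.75 · ln(0.837399) = −0.75 · (-0.177455) = 0.1331.

0.1331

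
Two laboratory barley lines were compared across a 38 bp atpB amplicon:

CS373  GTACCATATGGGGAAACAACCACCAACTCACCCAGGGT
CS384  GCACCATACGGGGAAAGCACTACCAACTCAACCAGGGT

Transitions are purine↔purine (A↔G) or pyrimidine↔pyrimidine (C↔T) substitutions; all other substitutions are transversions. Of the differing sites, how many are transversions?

3

Mismatches occur at site 2 (T→C, transition), site 9 (T→C, transition), site 17 (C→G, transversion), site 18 (A→C, transversion), site 21 (C→T, transition), site 31 (C→A, transversion).
Of the 6 differences, 3 transitions and 3 transversions, so the answer is 3.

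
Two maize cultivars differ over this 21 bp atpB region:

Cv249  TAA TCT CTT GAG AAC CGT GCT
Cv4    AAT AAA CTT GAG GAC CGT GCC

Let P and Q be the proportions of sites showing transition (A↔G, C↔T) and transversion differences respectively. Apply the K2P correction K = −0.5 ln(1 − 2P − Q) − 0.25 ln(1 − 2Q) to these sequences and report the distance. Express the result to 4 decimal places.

0.4415

The sequences differ at positions 1 (T/A, transversion), 3 (A/T, transversion), 4 (T/A, transversion), 5 (C/A, transversion), 6 (T/A, transversion), 13 (A/G, transition), 21 (T/C, transition).
Of the 7 differences, 2 transitions and 5 transversions over 21 sites: P = 2/21 = 0.095238, Q = 5/21 = 0.238095.
d = −0.5·ln(0.571429) − 0.25·ln(0.523810) = −0.5·(-0.559615) − 0.25·(-0.646626) = 0.4415.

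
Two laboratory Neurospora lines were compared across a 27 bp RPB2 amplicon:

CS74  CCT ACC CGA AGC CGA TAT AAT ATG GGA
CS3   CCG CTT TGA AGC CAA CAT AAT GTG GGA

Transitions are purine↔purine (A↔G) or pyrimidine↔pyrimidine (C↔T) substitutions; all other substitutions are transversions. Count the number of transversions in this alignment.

Mismatches occur at site 3 (T/G, transversion), site 4 (A/C, transversion), site 5 (C/T, transition), site 6 (C/T, transition), site 7 (C/T, transition), site 14 (G/A, transition), site 16 (T/C, transition), site 22 (A/G, transition).
Of the 8 differences, 6 transitions and 2 transversions, so the answer is 2.

2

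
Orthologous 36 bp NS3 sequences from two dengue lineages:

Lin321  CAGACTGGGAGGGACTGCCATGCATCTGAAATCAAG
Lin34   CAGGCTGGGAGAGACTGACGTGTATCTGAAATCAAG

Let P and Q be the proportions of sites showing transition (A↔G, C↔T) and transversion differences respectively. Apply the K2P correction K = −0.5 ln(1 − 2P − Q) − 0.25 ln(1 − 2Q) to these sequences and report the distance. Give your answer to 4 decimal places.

0.1581

The sequences differ at positions 4 (A/G, transition), 12 (G/A, transition), 18 (C/A, transversion), 20 (A/G, transition), 23 (C/T, transition).
Of the 5 differences, 4 transitions and 1 transversion over 36 sites: P = 4/36 = 0.111111, Q = 1/36 = 0.027778.
d = −0.5·ln(0.750000) − 0.25·ln(0.944444) = −0.5·(-0.287682) − 0.25·(-0.057159) = 0.1581.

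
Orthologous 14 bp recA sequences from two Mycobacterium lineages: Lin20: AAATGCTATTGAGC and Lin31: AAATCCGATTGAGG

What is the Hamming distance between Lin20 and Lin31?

3

Mismatches occur at site 5 (G↔C), site 7 (T↔G), site 14 (C↔G).
That gives 3 mismatches out of 14 aligned sites, so the Hamming distance is 3.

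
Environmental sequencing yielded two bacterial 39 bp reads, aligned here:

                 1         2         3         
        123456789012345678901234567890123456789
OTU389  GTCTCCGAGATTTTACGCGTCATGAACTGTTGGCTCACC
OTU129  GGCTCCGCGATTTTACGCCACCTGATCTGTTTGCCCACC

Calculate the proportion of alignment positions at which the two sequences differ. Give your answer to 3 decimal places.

0.205

Differing sites — 2:T/G; 8:A/C; 19:G/C; 20:T/A; 22:A/C; 26:A/T; 32:G/T; 35:T/C.
There are 8 differences over 39 sites, so p = 8/39 = 0.205.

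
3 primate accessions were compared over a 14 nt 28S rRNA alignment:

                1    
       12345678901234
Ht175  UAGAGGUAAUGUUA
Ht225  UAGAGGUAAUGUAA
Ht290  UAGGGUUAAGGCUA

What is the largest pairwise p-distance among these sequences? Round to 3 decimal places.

Pairwise Hamming distances:
  Ht175 vs Ht225: 1
  Ht175 vs Ht290: 4
  Ht225 vs Ht290: 5
The largest is 5 mismatches, between Ht225 and Ht290; p = 5/14 = 0.357.

0.357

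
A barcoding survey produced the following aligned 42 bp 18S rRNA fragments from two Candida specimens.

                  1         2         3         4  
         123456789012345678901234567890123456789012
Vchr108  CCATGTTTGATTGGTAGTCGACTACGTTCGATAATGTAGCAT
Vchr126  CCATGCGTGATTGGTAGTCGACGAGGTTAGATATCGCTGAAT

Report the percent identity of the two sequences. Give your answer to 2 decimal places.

76.19%

The sequences differ at positions 6 (T/C), 7 (T/G), 23 (T/G), 25 (C/G), 29 (C/A), 34 (A/T), 35 (T/C), 37 (T/C), 38 (A/T), 40 (C/A).
32 of the 42 sites match, so the percent identity is 32/42 × 100 = 76.19%.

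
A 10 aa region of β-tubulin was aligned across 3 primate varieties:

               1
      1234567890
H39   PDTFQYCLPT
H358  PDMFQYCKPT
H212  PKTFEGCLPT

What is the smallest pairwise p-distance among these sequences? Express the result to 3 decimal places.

Pairwise Hamming distances:
  H39 vs H358: 2
  H39 vs H212: 3
  H358 vs H212: 5
The smallest is 2 mismatches, between H39 and H358; p = 2/10 = 0.200.

0.200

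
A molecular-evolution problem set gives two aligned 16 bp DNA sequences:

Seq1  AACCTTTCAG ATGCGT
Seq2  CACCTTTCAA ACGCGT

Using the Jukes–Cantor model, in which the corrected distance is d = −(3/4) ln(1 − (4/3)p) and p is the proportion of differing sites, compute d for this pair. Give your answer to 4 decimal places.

0.2158

Mismatches occur at site 1 (A/C), site 10 (G/A), site 12 (T/C).
p = 3/16 = 0.187500.
d = −0.75 · ln(1 − (4/3)·0.187500) = −0.75 · ln(0.750000) = −0.75 · (-0.287682) = 0.2158.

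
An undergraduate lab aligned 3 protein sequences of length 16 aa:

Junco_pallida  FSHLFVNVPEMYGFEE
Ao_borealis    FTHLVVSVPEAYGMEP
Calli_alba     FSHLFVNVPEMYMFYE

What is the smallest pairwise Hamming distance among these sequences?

Pairwise Hamming distances:
  Junco_pallida vs Ao_borealis: 6
  Junco_pallida vs Calli_alba: 2
  Ao_borealis vs Calli_alba: 8
The smallest is 2, between Junco_pallida and Calli_alba.

2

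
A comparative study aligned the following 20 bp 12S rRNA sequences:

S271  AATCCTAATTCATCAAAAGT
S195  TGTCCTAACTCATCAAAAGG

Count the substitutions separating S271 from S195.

4

The sequences differ at positions 1 (A/T), 2 (A/G), 9 (T/C), 20 (T/G).
That gives 4 mismatches out of 20 aligned sites, so the Hamming distance is 4.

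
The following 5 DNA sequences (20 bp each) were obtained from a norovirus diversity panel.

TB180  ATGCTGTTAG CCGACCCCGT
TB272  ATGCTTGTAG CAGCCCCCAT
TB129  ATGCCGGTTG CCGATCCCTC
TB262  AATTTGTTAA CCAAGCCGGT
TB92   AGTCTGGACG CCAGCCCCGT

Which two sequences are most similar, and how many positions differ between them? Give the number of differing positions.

Pairwise Hamming distances:
  TB180 vs TB272: 5
  TB180 vs TB129: 6
  TB180 vs TB262: 7
  TB180 vs TB92: 7
  TB272 vs TB129: 8
  TB272 vs TB262: 12
  TB272 vs TB92: 9
  TB129 vs TB262: 12
  TB129 vs TB92: 10
  TB262 vs TB92: 9
The smallest is 5, between TB180 and TB272.

5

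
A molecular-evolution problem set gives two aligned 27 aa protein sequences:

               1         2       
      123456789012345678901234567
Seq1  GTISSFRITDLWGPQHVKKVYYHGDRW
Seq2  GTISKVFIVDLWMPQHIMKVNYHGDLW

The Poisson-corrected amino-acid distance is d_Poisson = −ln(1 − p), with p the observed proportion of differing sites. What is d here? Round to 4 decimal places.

0.4055

Mismatches occur at site 5 (S→K), site 6 (F→V), site 7 (R→F), site 9 (T→V), site 13 (G→M), site 17 (V→I), site 18 (K→M), site 21 (Y→N), site 26 (R→L).
p = 9/27 = 0.333333.
d = −ln(1 − 0.333333) = −ln(0.666667) = 0.4055.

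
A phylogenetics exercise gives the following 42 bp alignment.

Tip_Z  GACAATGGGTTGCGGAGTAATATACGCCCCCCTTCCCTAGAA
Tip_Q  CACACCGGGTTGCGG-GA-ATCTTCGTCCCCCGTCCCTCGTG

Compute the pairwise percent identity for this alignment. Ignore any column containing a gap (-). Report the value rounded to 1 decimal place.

72.5%

Excluding the 2 gap columns leaves 40 comparable sites.
The sequences differ at positions 1 (G/C), 5 (A/C), 6 (T/C), 18 (T/A), 22 (A/C), 24 (A/T), 27 (C/T), 33 (T/G), 39 (A/C), 41 (A/T), 42 (A/G).
29 of the 40 comparable sites match, so the percent identity is 29/40 × 100 = 72.5%.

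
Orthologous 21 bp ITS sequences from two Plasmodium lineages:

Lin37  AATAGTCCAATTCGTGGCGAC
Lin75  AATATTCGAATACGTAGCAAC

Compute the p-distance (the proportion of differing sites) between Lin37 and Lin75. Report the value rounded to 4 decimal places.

0.2381

Mismatches occur at site 5 (G→T), site 8 (C→G), site 12 (T→A), site 16 (G→A), site 19 (G→A).
There are 5 differences over 21 sites, so p = 5/21 = 0.2381.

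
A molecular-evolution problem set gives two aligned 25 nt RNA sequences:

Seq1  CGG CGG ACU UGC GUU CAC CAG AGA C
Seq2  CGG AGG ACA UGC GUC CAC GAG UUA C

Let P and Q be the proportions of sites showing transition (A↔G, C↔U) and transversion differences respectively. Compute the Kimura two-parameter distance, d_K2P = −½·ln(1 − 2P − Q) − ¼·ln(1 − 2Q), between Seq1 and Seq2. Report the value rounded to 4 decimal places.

Mismatches occur at site 4 (C/A, transversion), site 9 (U/A, transversion), site 15 (U/C, transition), site 19 (C/G, transversion), site 22 (A/U, transversion), site 23 (G/U, transversion).
Of the 6 differences, 1 transition and 5 transversions over 25 sites: P = 1/25 = 0.040000, Q = 5/25 = 0.200000.
d = −0.5·ln(0.720000) − 0.25·ln(0.600000) = −0.5·(-0.328504) − 0.25·(-0.510826) = 0.2920.

0.2920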